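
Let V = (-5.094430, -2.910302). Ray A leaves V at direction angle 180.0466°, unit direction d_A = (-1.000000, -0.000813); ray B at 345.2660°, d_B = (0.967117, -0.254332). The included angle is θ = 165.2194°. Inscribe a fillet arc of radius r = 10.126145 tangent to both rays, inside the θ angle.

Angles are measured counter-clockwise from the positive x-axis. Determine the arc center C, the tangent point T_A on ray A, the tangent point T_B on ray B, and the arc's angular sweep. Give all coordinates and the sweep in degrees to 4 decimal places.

center=(-6.3996,-13.0375) T_A=(-6.4078,-2.9114) T_B=(-3.8242,-3.2443) sweep=14.7806

bisector direction at 262.6563° = (-0.127821,-0.991797)
center distance |VC| = r/sin(θ/2) = 10.126145/sin(82.6097°) = 10.210968
C = V + |VC|·bis = (-6.3996,-13.0375)
T_A = V + ((C−V)·d_A)·d_A = V + 1.3134·d_A = (-6.4078,-2.9114)
T_B = V + ((C−V)·d_B)·d_B = V + 1.3134·d_B = (-3.8242,-3.2443)
sweep = 180° − θ = 14.7806°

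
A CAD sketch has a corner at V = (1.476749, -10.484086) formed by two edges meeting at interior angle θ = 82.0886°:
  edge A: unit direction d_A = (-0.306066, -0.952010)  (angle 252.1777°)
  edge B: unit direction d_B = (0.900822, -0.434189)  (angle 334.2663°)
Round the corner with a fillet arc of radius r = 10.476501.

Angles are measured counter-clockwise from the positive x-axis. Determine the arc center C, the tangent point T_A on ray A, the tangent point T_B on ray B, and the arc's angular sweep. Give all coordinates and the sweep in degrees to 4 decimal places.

bisector direction at 293.2220° = (0.394295,-0.918984)
center distance |VC| = r/sin(θ/2) = 10.476501/sin(41.0443°) = 15.954653
C = V + |VC|·bis = (7.7676,-25.1462)
T_A = V + ((C−V)·d_A)·d_A = V + 12.0330·d_A = (-2.2062,-21.9397)
T_B = V + ((C−V)·d_B)·d_B = V + 12.0330·d_B = (12.3164,-15.7087)
sweep = 180° − θ = 97.9114°

center=(7.7676,-25.1462) T_A=(-2.2062,-21.9397) T_B=(12.3164,-15.7087) sweep=97.9114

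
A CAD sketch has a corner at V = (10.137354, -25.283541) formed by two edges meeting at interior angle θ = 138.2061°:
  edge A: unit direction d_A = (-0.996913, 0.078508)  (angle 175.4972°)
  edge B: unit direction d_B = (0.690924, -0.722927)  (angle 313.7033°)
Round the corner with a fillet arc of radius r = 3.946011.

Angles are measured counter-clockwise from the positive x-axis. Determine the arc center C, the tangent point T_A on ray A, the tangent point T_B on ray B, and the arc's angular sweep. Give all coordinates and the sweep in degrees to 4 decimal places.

center=(8.3256,-29.0991) T_A=(8.6354,-25.1653) T_B=(11.1783,-26.3727) sweep=41.7939

bisector direction at 244.6002° = (-0.428931,-0.903337)
center distance |VC| = r/sin(θ/2) = 3.946011/sin(69.1030°) = 4.223841
C = V + |VC|·bis = (8.3256,-29.0991)
T_A = V + ((C−V)·d_A)·d_A = V + 1.5066·d_A = (8.6354,-25.1653)
T_B = V + ((C−V)·d_B)·d_B = V + 1.5066·d_B = (11.1783,-26.3727)
sweep = 180° − θ = 41.7939°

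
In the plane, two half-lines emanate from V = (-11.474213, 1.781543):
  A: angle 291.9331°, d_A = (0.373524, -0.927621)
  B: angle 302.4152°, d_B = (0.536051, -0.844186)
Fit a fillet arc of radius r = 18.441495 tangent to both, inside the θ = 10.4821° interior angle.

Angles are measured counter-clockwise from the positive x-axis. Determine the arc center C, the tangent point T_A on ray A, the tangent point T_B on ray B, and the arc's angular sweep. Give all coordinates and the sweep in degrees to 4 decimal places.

bisector direction at 297.1742° = (0.456697,-0.889623)
center distance |VC| = r/sin(θ/2) = 18.441495/sin(5.2411°) = 201.886034
C = V + |VC|·bis = (80.7265,-177.8208)
T_A = V + ((C−V)·d_A)·d_A = V + 201.0420·d_A = (63.6197,-184.7092)
T_B = V + ((C−V)·d_B)·d_B = V + 201.0420·d_B = (96.2945,-167.9352)
sweep = 180° − θ = 169.5179°

center=(80.7265,-177.8208) T_A=(63.6197,-184.7092) T_B=(96.2945,-167.9352) sweep=169.5179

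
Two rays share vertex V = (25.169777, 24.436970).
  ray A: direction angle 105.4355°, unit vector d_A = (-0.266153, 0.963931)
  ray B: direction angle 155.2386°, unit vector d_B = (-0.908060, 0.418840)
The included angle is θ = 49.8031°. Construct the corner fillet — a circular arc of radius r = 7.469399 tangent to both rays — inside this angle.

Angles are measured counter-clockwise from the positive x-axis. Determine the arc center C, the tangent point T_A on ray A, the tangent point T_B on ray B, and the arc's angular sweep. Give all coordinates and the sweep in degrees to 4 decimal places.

bisector direction at 130.3371° = (-0.647283,0.762250)
center distance |VC| = r/sin(θ/2) = 7.469399/sin(24.9016°) = 17.739497
C = V + |VC|·bis = (13.6873,37.9589)
T_A = V + ((C−V)·d_A)·d_A = V + 16.0903·d_A = (20.8873,39.9469)
T_B = V + ((C−V)·d_B)·d_B = V + 16.0903·d_B = (10.5588,31.1762)
sweep = 180° − θ = 130.1969°

center=(13.6873,37.9589) T_A=(20.8873,39.9469) T_B=(10.5588,31.1762) sweep=130.1969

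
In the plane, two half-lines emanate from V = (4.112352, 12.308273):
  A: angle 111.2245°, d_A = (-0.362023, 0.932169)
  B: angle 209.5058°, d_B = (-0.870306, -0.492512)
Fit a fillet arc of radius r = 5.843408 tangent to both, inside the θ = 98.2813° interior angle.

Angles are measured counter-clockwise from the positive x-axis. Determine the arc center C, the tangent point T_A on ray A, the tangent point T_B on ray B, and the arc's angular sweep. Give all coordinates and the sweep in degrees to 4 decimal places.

center=(-3.1645,14.9044) T_A=(2.2825,17.0199) T_B=(-0.2866,9.8189) sweep=81.7187

bisector direction at 160.3651° = (-0.941853,0.336025)
center distance |VC| = r/sin(θ/2) = 5.843408/sin(49.1407°) = 7.726128
C = V + |VC|·bis = (-3.1645,14.9044)
T_A = V + ((C−V)·d_A)·d_A = V + 5.0545·d_A = (2.2825,17.0199)
T_B = V + ((C−V)·d_B)·d_B = V + 5.0545·d_B = (-0.2866,9.8189)
sweep = 180° − θ = 81.7187°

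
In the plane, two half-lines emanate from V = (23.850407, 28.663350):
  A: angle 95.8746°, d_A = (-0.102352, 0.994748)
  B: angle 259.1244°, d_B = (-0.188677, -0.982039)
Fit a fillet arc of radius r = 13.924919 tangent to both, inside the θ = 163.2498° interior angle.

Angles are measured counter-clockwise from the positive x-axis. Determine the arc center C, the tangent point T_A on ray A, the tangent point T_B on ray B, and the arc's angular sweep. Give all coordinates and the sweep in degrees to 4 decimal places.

center=(9.7888,29.2774) T_A=(23.6406,30.7027) T_B=(23.4636,26.6501) sweep=16.7502

bisector direction at 177.4995° = (-0.999048,0.043628)
center distance |VC| = r/sin(θ/2) = 13.924919/sin(81.6249°) = 14.075019
C = V + |VC|·bis = (9.7888,29.2774)
T_A = V + ((C−V)·d_A)·d_A = V + 2.0501·d_A = (23.6406,30.7027)
T_B = V + ((C−V)·d_B)·d_B = V + 2.0501·d_B = (23.4636,26.6501)
sweep = 180° − θ = 16.7502°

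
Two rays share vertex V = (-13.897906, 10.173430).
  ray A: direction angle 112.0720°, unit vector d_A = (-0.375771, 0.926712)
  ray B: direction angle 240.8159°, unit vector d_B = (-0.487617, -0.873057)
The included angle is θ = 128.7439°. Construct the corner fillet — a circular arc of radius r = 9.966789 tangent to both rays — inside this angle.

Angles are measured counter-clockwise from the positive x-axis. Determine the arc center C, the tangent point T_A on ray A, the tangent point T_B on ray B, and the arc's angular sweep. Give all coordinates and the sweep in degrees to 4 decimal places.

bisector direction at 176.4440° = (-0.998075,0.062025)
center distance |VC| = r/sin(θ/2) = 9.966789/sin(64.3719°) = 11.054301
C = V + |VC|·bis = (-24.9309,10.8591)
T_A = V + ((C−V)·d_A)·d_A = V + 4.7813·d_A = (-15.6946,14.6043)
T_B = V + ((C−V)·d_B)·d_B = V + 4.7813·d_B = (-16.2293,5.9991)
sweep = 180° − θ = 51.2561°

center=(-24.9309,10.8591) T_A=(-15.6946,14.6043) T_B=(-16.2293,5.9991) sweep=51.2561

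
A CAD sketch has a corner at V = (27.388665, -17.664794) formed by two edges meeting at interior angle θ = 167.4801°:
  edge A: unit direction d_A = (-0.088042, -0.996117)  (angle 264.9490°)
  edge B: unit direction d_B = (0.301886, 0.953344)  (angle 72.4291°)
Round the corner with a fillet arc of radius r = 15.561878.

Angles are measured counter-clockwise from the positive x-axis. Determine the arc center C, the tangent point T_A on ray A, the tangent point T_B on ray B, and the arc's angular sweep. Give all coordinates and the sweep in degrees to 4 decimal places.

center=(42.7398,-20.7353) T_A=(27.2384,-19.3652) T_B=(27.9040,-16.0374) sweep=12.5199

bisector direction at 348.6891° = (0.980577,-0.196134)
center distance |VC| = r/sin(θ/2) = 15.561878/sin(83.7400°) = 15.655224
C = V + |VC|·bis = (42.7398,-20.7353)
T_A = V + ((C−V)·d_A)·d_A = V + 1.7070·d_A = (27.2384,-19.3652)
T_B = V + ((C−V)·d_B)·d_B = V + 1.7070·d_B = (27.9040,-16.0374)
sweep = 180° − θ = 12.5199°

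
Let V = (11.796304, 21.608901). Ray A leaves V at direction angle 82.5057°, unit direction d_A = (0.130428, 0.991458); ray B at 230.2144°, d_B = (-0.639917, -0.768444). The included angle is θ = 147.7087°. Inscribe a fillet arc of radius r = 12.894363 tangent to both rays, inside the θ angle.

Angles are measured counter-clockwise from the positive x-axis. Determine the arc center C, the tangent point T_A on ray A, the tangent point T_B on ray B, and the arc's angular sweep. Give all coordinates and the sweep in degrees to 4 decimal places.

bisector direction at 156.3601° = (-0.916083,0.400988)
center distance |VC| = r/sin(θ/2) = 12.894363/sin(73.8543°) = 13.423827
C = V + |VC|·bis = (-0.5010,26.9917)
T_A = V + ((C−V)·d_A)·d_A = V + 3.7329·d_A = (12.2832,25.3099)
T_B = V + ((C−V)·d_B)·d_B = V + 3.7329·d_B = (9.4076,18.7404)
sweep = 180° − θ = 32.2913°

center=(-0.5010,26.9917) T_A=(12.2832,25.3099) T_B=(9.4076,18.7404) sweep=32.2913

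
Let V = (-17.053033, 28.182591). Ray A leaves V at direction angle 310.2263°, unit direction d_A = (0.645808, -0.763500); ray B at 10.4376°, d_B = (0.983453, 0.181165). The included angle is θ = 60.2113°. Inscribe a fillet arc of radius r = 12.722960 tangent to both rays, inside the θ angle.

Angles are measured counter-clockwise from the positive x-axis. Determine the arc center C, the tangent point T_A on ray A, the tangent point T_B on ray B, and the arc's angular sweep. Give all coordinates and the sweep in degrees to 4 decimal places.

center=(6.8321,19.6455) T_A=(-2.8819,11.4289) T_B=(4.5271,32.1579) sweep=119.7887

bisector direction at 340.3319° = (0.941658,-0.336570)
center distance |VC| = r/sin(θ/2) = 12.722960/sin(30.1057°) = 25.364953
C = V + |VC|·bis = (6.8321,19.6455)
T_A = V + ((C−V)·d_A)·d_A = V + 21.9433·d_A = (-2.8819,11.4289)
T_B = V + ((C−V)·d_B)·d_B = V + 21.9433·d_B = (4.5271,32.1579)
sweep = 180° − θ = 119.7887°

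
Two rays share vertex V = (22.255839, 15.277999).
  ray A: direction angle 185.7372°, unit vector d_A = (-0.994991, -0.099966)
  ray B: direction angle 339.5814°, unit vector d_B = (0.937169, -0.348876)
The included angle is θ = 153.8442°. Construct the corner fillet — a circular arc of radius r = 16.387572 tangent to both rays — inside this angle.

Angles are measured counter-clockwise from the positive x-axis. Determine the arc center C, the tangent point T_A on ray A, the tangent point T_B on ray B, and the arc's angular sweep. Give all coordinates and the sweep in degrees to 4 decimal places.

bisector direction at 262.6593° = (-0.127769,-0.991804)
center distance |VC| = r/sin(θ/2) = 16.387572/sin(76.9221°) = 16.823929
C = V + |VC|·bis = (20.1063,-1.4080)
T_A = V + ((C−V)·d_A)·d_A = V + 3.8068·d_A = (18.4681,14.8974)
T_B = V + ((C−V)·d_B)·d_B = V + 3.8068·d_B = (25.8235,13.9499)
sweep = 180° − θ = 26.1558°

center=(20.1063,-1.4080) T_A=(18.4681,14.8974) T_B=(25.8235,13.9499) sweep=26.1558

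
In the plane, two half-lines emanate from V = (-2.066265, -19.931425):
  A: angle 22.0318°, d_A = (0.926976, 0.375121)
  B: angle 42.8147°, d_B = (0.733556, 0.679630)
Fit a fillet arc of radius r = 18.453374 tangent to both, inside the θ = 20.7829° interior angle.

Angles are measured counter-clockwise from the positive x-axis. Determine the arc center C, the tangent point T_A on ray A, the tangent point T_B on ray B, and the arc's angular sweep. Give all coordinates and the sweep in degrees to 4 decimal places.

bisector direction at 32.4233° = (0.844110,0.536169)
center distance |VC| = r/sin(θ/2) = 18.453374/sin(10.3915°) = 102.307100
C = V + |VC|·bis = (84.2922,34.9225)
T_A = V + ((C−V)·d_A)·d_A = V + 100.6291·d_A = (91.2145,17.8167)
T_B = V + ((C−V)·d_B)·d_B = V + 100.6291·d_B = (71.7508,48.4591)
sweep = 180° − θ = 159.2171°

center=(84.2922,34.9225) T_A=(91.2145,17.8167) T_B=(71.7508,48.4591) sweep=159.2171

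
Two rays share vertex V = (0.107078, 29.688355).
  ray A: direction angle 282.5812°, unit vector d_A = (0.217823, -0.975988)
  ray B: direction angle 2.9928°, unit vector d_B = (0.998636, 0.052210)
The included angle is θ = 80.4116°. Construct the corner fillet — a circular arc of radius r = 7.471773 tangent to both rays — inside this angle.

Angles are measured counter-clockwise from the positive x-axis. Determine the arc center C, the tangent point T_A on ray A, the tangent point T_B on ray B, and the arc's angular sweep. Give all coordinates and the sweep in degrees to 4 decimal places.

bisector direction at 322.7870° = (0.796393,-0.604780)
center distance |VC| = r/sin(θ/2) = 7.471773/sin(40.2058°) = 11.574544
C = V + |VC|·bis = (9.3250,22.6883)
T_A = V + ((C−V)·d_A)·d_A = V + 8.8398·d_A = (2.0326,21.0608)
T_B = V + ((C−V)·d_B)·d_B = V + 8.8398·d_B = (8.9349,30.1499)
sweep = 180° − θ = 99.5884°

center=(9.3250,22.6883) T_A=(2.0326,21.0608) T_B=(8.9349,30.1499) sweep=99.5884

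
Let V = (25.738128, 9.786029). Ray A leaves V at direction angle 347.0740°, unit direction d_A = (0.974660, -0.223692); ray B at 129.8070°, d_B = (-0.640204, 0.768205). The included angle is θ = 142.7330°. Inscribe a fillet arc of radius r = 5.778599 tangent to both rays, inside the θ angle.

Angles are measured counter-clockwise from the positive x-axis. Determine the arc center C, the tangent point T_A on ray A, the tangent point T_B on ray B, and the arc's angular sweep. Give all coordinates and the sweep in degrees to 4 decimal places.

center=(28.9299,14.9823) T_A=(27.6372,9.3502) T_B=(24.4907,11.2829) sweep=37.2670

bisector direction at 58.4405° = (0.523384,0.852097)
center distance |VC| = r/sin(θ/2) = 5.778599/sin(71.3665°) = 6.098259
C = V + |VC|·bis = (28.9299,14.9823)
T_A = V + ((C−V)·d_A)·d_A = V + 1.9485·d_A = (27.6372,9.3502)
T_B = V + ((C−V)·d_B)·d_B = V + 1.9485·d_B = (24.4907,11.2829)
sweep = 180° − θ = 37.2670°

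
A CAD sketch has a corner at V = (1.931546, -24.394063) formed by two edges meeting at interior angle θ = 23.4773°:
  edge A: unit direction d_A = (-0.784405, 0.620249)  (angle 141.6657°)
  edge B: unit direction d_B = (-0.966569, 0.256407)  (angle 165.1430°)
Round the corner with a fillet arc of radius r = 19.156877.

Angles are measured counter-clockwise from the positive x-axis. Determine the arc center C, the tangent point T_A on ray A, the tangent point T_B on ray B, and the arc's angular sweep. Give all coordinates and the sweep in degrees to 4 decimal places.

center=(-82.2662,17.7611) T_A=(-70.3842,32.7878) T_B=(-87.1782,-0.7554) sweep=156.5227

bisector direction at 153.4043° = (-0.894188,0.447691)
center distance |VC| = r/sin(θ/2) = 19.156877/sin(11.7386°) = 94.161140
C = V + |VC|·bis = (-82.2662,17.7611)
T_A = V + ((C−V)·d_A)·d_A = V + 92.1918·d_A = (-70.3842,32.7878)
T_B = V + ((C−V)·d_B)·d_B = V + 92.1918·d_B = (-87.1782,-0.7554)
sweep = 180° − θ = 156.5227°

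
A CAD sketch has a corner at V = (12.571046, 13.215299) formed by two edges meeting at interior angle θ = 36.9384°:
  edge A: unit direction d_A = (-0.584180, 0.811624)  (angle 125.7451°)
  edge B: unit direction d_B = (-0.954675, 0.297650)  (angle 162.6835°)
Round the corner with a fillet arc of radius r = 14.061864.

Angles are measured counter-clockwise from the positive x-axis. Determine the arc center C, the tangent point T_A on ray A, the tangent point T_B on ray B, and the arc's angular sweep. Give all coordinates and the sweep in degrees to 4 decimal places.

bisector direction at 144.2143° = (-0.811210,0.584755)
center distance |VC| = r/sin(θ/2) = 14.061864/sin(18.4692°) = 44.387922
C = V + |VC|·bis = (-23.4369,39.1714)
T_A = V + ((C−V)·d_A)·d_A = V + 42.1017·d_A = (-12.0239,47.3860)
T_B = V + ((C−V)·d_B)·d_B = V + 42.1017·d_B = (-27.6224,25.7469)
sweep = 180° − θ = 143.0616°

center=(-23.4369,39.1714) T_A=(-12.0239,47.3860) T_B=(-27.6224,25.7469) sweep=143.0616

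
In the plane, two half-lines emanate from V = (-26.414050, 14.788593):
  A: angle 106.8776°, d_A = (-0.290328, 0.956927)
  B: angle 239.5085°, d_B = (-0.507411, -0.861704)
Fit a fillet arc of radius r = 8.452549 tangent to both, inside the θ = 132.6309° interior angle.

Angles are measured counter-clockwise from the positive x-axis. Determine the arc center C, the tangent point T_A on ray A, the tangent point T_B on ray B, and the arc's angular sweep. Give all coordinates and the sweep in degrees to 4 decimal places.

bisector direction at 173.1931° = (-0.992951,0.118524)
center distance |VC| = r/sin(θ/2) = 8.452549/sin(66.3154°) = 9.229982
C = V + |VC|·bis = (-35.5790,15.8826)
T_A = V + ((C−V)·d_A)·d_A = V + 3.7077·d_A = (-27.4905,18.3366)
T_B = V + ((C−V)·d_B)·d_B = V + 3.7077·d_B = (-28.2954,11.5937)
sweep = 180° − θ = 47.3691°

center=(-35.5790,15.8826) T_A=(-27.4905,18.3366) T_B=(-28.2954,11.5937) sweep=47.3691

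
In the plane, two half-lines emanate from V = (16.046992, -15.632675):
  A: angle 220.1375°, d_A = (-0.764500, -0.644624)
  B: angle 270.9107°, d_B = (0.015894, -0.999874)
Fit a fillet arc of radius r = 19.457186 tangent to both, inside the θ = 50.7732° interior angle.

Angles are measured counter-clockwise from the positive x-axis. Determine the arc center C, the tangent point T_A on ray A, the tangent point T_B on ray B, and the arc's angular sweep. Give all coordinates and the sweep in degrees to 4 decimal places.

bisector direction at 245.5241° = (-0.414310,-0.910136)
center distance |VC| = r/sin(θ/2) = 19.457186/sin(25.3866°) = 45.383959
C = V + |VC|·bis = (-2.7561,-56.9382)
T_A = V + ((C−V)·d_A)·d_A = V + 41.0015·d_A = (-15.2986,-42.0632)
T_B = V + ((C−V)·d_B)·d_B = V + 41.0015·d_B = (16.6987,-56.6290)
sweep = 180° − θ = 129.2268°

center=(-2.7561,-56.9382) T_A=(-15.2986,-42.0632) T_B=(16.6987,-56.6290) sweep=129.2268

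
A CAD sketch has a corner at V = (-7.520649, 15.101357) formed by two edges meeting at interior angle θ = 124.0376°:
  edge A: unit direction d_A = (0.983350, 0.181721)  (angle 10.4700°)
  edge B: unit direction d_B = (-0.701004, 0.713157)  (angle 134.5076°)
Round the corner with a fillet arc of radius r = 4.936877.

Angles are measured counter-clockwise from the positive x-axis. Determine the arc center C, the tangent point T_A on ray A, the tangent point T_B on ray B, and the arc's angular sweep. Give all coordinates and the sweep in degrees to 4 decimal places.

center=(-5.8385,20.4327) T_A=(-4.9414,15.5780) T_B=(-9.3593,16.9719) sweep=55.9624

bisector direction at 72.4888° = (0.300892,0.953658)
center distance |VC| = r/sin(θ/2) = 4.936877/sin(62.0188°) = 5.590384
C = V + |VC|·bis = (-5.8385,20.4327)
T_A = V + ((C−V)·d_A)·d_A = V + 2.6229·d_A = (-4.9414,15.5780)
T_B = V + ((C−V)·d_B)·d_B = V + 2.6229·d_B = (-9.3593,16.9719)
sweep = 180° − θ = 55.9624°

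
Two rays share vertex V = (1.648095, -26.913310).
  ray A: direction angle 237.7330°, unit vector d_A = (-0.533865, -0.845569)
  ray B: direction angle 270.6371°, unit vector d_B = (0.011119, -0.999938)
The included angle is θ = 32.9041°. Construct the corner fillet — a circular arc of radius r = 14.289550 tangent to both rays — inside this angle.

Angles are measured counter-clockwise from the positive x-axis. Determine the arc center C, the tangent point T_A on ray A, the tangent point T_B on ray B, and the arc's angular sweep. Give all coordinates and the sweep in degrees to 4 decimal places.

bisector direction at 254.1851° = (-0.272531,-0.962147)
center distance |VC| = r/sin(θ/2) = 14.289550/sin(16.4520°) = 50.455166
C = V + |VC|·bis = (-12.1025,-75.4586)
T_A = V + ((C−V)·d_A)·d_A = V + 48.3894·d_A = (-24.1853,-67.8299)
T_B = V + ((C−V)·d_B)·d_B = V + 48.3894·d_B = (2.1861,-75.2997)
sweep = 180° − θ = 147.0959°

center=(-12.1025,-75.4586) T_A=(-24.1853,-67.8299) T_B=(2.1861,-75.2997) sweep=147.0959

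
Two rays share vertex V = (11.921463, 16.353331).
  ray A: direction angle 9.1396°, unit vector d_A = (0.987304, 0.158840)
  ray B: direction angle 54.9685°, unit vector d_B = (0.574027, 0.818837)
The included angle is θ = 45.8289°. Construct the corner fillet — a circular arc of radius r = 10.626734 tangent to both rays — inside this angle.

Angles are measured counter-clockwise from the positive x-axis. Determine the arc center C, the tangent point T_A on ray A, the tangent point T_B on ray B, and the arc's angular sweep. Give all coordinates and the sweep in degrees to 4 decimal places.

bisector direction at 32.0541° = (0.847548,0.530719)
center distance |VC| = r/sin(θ/2) = 10.626734/sin(22.9144°) = 27.293086
C = V + |VC|·bis = (35.0537,30.8383)
T_A = V + ((C−V)·d_A)·d_A = V + 25.1393·d_A = (36.7416,20.3465)
T_B = V + ((C−V)·d_B)·d_B = V + 25.1393·d_B = (26.3521,36.9383)
sweep = 180° − θ = 134.1711°

center=(35.0537,30.8383) T_A=(36.7416,20.3465) T_B=(26.3521,36.9383) sweep=134.1711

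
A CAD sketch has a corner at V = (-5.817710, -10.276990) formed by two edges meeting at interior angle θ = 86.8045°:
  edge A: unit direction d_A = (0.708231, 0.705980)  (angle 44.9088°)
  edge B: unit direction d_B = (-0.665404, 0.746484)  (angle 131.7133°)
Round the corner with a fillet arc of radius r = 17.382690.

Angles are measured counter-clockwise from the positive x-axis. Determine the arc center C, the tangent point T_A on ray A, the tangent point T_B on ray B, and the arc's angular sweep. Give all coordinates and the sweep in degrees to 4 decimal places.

bisector direction at 88.3111° = (0.029473,0.999566)
center distance |VC| = r/sin(θ/2) = 17.382690/sin(43.4023°) = 25.298041
C = V + |VC|·bis = (-5.0721,15.0101)
T_A = V + ((C−V)·d_A)·d_A = V + 18.3802·d_A = (7.1997,2.6991)
T_B = V + ((C−V)·d_B)·d_B = V + 18.3802·d_B = (-18.0480,3.4436)
sweep = 180° − θ = 93.1955°

center=(-5.0721,15.0101) T_A=(7.1997,2.6991) T_B=(-18.0480,3.4436) sweep=93.1955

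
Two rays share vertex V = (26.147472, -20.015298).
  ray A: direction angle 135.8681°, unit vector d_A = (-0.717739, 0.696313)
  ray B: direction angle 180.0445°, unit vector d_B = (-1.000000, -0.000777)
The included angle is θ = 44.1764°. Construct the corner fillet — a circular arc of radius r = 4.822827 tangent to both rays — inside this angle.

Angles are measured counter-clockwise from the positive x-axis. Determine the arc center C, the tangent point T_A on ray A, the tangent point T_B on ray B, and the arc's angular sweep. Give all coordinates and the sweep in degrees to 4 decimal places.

bisector direction at 157.9563° = (-0.926898,0.375314)
center distance |VC| = r/sin(θ/2) = 4.822827/sin(22.0882°) = 12.825527
C = V + |VC|·bis = (14.2595,-15.2017)
T_A = V + ((C−V)·d_A)·d_A = V + 11.8842·d_A = (17.6177,-11.7402)
T_B = V + ((C−V)·d_B)·d_B = V + 11.8842·d_B = (14.2633,-20.0245)
sweep = 180° − θ = 135.8236°

center=(14.2595,-15.2017) T_A=(17.6177,-11.7402) T_B=(14.2633,-20.0245) sweep=135.8236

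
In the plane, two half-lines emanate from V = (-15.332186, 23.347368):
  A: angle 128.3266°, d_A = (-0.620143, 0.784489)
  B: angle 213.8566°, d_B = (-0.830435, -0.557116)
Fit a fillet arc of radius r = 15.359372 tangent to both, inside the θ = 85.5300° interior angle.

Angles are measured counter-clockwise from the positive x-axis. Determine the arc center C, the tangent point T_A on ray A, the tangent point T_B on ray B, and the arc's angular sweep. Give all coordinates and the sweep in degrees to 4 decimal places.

center=(-37.6801,26.8503) T_A=(-25.6309,36.3753) T_B=(-29.1232,14.0954) sweep=94.4700

bisector direction at 171.0916° = (-0.987937,0.154855)
center distance |VC| = r/sin(θ/2) = 15.359372/sin(42.7650°) = 22.620812
C = V + |VC|·bis = (-37.6801,26.8503)
T_A = V + ((C−V)·d_A)·d_A = V + 16.6070·d_A = (-25.6309,36.3753)
T_B = V + ((C−V)·d_B)·d_B = V + 16.6070·d_B = (-29.1232,14.0954)
sweep = 180° − θ = 94.4700°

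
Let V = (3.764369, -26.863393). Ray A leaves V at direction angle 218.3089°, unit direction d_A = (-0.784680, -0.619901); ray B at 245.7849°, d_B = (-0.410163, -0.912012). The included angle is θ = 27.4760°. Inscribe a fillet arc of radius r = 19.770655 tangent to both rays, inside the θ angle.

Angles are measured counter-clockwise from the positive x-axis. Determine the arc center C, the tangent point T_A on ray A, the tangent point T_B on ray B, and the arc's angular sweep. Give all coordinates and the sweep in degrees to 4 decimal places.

bisector direction at 232.0469° = (-0.615016,-0.788514)
center distance |VC| = r/sin(θ/2) = 19.770655/sin(13.7380°) = 83.251015
C = V + |VC|·bis = (-47.4364,-92.5080)
T_A = V + ((C−V)·d_A)·d_A = V + 80.8694·d_A = (-59.6922,-76.9944)
T_B = V + ((C−V)·d_B)·d_B = V + 80.8694·d_B = (-29.4053,-100.6172)
sweep = 180° − θ = 152.5240°

center=(-47.4364,-92.5080) T_A=(-59.6922,-76.9944) T_B=(-29.4053,-100.6172) sweep=152.5240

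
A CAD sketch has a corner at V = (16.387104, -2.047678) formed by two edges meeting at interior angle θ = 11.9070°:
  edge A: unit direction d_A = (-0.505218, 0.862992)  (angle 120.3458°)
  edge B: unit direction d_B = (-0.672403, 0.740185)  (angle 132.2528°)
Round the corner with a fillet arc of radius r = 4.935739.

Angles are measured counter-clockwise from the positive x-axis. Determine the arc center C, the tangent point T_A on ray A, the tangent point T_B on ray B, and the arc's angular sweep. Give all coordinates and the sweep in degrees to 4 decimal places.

center=(-11.7843,36.3040) T_A=(-7.5248,38.7976) T_B=(-15.4377,32.9852) sweep=168.0930

bisector direction at 126.2993° = (-0.592003,0.805936)
center distance |VC| = r/sin(θ/2) = 4.935739/sin(5.9535°) = 47.586553
C = V + |VC|·bis = (-11.7843,36.3040)
T_A = V + ((C−V)·d_A)·d_A = V + 47.3299·d_A = (-7.5248,38.7976)
T_B = V + ((C−V)·d_B)·d_B = V + 47.3299·d_B = (-15.4377,32.9852)
sweep = 180° − θ = 168.0930°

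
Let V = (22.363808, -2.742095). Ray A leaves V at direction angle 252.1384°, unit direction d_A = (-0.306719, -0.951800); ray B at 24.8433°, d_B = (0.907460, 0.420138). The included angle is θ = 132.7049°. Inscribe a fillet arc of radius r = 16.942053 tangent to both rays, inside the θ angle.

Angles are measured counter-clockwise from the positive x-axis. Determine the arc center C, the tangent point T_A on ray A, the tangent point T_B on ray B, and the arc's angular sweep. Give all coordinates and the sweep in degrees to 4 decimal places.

bisector direction at 318.4908° = (0.748850,-0.662740)
center distance |VC| = r/sin(θ/2) = 16.942053/sin(66.3525°) = 18.495082
C = V + |VC|·bis = (36.2138,-14.9995)
T_A = V + ((C−V)·d_A)·d_A = V + 7.4186·d_A = (20.0884,-9.8031)
T_B = V + ((C−V)·d_B)·d_B = V + 7.4186·d_B = (29.0958,0.3747)
sweep = 180° − θ = 47.2951°

center=(36.2138,-14.9995) T_A=(20.0884,-9.8031) T_B=(29.0958,0.3747) sweep=47.2951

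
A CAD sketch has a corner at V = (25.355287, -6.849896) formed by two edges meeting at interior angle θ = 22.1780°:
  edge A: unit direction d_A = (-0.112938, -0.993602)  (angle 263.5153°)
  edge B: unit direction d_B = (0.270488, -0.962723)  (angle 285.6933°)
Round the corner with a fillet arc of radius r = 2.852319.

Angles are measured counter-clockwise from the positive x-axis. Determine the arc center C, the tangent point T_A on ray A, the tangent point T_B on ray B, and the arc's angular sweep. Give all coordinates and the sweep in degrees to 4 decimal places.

center=(26.5458,-21.6321) T_A=(23.7117,-21.3100) T_B=(29.2917,-20.8606) sweep=157.8220

bisector direction at 274.6043° = (0.080274,-0.996773)
center distance |VC| = r/sin(θ/2) = 2.852319/sin(11.0890°) = 14.830063
C = V + |VC|·bis = (26.5458,-21.6321)
T_A = V + ((C−V)·d_A)·d_A = V + 14.5532·d_A = (23.7117,-21.3100)
T_B = V + ((C−V)·d_B)·d_B = V + 14.5532·d_B = (29.2917,-20.8606)
sweep = 180° − θ = 157.8220°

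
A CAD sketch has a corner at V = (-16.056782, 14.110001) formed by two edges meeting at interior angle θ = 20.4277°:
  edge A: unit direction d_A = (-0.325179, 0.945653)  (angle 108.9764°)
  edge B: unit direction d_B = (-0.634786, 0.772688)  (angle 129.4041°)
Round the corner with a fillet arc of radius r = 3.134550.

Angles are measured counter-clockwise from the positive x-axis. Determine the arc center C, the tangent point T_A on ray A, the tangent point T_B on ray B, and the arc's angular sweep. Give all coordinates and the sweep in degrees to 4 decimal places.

bisector direction at 119.1903° = (-0.487711,0.873005)
center distance |VC| = r/sin(θ/2) = 3.134550/sin(10.2139°) = 17.677099
C = V + |VC|·bis = (-24.6781,29.5422)
T_A = V + ((C−V)·d_A)·d_A = V + 17.3970·d_A = (-21.7139,30.5615)
T_B = V + ((C−V)·d_B)·d_B = V + 17.3970·d_B = (-27.1001,27.5524)
sweep = 180° − θ = 159.5723°

center=(-24.6781,29.5422) T_A=(-21.7139,30.5615) T_B=(-27.1001,27.5524) sweep=159.5723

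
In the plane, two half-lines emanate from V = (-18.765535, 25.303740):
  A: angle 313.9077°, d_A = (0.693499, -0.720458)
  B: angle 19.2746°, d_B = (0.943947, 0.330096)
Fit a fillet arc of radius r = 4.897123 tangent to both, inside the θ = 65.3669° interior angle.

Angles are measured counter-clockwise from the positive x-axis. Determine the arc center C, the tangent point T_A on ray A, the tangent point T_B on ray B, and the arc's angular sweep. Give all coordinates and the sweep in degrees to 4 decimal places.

center=(-9.9440,23.2007) T_A=(-13.4721,19.8046) T_B=(-11.5605,27.8233) sweep=114.6331

bisector direction at 346.5911° = (0.972740,-0.231898)
center distance |VC| = r/sin(θ/2) = 4.897123/sin(32.6835°) = 9.068793
C = V + |VC|·bis = (-9.9440,23.2007)
T_A = V + ((C−V)·d_A)·d_A = V + 7.6329·d_A = (-13.4721,19.8046)
T_B = V + ((C−V)·d_B)·d_B = V + 7.6329·d_B = (-11.5605,27.8233)
sweep = 180° − θ = 114.6331°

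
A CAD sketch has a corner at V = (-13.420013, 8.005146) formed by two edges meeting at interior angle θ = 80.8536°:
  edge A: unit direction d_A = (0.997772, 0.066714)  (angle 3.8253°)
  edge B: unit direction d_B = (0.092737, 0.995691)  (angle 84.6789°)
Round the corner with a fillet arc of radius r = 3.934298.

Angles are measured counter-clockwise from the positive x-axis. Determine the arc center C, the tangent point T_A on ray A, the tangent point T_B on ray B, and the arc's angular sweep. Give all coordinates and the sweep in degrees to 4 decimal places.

bisector direction at 44.2521° = (0.716276,0.697817)
center distance |VC| = r/sin(θ/2) = 3.934298/sin(40.4268°) = 6.066991
C = V + |VC|·bis = (-9.0744,12.2388)
T_A = V + ((C−V)·d_A)·d_A = V + 4.6184·d_A = (-8.8119,8.3133)
T_B = V + ((C−V)·d_B)·d_B = V + 4.6184·d_B = (-12.9917,12.6036)
sweep = 180° − θ = 99.1464°

center=(-9.0744,12.2388) T_A=(-8.8119,8.3133) T_B=(-12.9917,12.6036) sweep=99.1464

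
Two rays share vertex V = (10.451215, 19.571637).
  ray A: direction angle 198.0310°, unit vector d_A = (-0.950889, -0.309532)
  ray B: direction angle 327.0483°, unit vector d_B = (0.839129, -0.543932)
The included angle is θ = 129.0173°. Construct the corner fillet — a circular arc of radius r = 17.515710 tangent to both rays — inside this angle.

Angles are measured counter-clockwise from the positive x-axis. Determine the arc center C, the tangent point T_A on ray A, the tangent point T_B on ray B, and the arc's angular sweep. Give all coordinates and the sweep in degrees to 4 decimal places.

center=(7.9317,0.3311) T_A=(2.5100,16.9866) T_B=(17.4591,15.0291) sweep=50.9827

bisector direction at 262.5396° = (-0.129840,-0.991535)
center distance |VC| = r/sin(θ/2) = 17.515710/sin(64.5087°) = 19.404758
C = V + |VC|·bis = (7.9317,0.3311)
T_A = V + ((C−V)·d_A)·d_A = V + 8.3513·d_A = (2.5100,16.9866)
T_B = V + ((C−V)·d_B)·d_B = V + 8.3513·d_B = (17.4591,15.0291)
sweep = 180° − θ = 50.9827°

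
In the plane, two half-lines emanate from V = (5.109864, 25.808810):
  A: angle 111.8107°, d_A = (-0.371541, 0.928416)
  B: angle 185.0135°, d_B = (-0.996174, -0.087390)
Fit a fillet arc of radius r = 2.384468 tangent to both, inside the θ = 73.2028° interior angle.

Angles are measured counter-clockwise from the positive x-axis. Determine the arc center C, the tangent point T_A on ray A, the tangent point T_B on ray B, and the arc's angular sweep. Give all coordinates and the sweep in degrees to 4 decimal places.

center=(1.7032,27.9036) T_A=(3.9170,28.7895) T_B=(1.9116,25.5282) sweep=106.7972

bisector direction at 148.4121° = (-0.851838,0.523806)
center distance |VC| = r/sin(θ/2) = 2.384468/sin(36.6014°) = 3.999145
C = V + |VC|·bis = (1.7032,27.9036)
T_A = V + ((C−V)·d_A)·d_A = V + 3.2105·d_A = (3.9170,28.7895)
T_B = V + ((C−V)·d_B)·d_B = V + 3.2105·d_B = (1.9116,25.5282)
sweep = 180° − θ = 106.7972°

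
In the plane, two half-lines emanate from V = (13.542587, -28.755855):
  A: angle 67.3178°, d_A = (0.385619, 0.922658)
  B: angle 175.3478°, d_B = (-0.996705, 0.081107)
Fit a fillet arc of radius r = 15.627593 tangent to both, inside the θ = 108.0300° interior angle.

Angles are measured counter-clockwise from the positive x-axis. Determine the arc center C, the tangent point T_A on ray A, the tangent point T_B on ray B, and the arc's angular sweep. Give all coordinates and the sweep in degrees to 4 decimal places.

center=(3.4996,-12.2594) T_A=(17.9185,-18.2857) T_B=(2.2321,-27.8355) sweep=71.9700

bisector direction at 121.3328° = (-0.520008,0.854161)
center distance |VC| = r/sin(θ/2) = 15.627593/sin(54.0150°) = 19.313094
C = V + |VC|·bis = (3.4996,-12.2594)
T_A = V + ((C−V)·d_A)·d_A = V + 11.3479·d_A = (17.9185,-18.2857)
T_B = V + ((C−V)·d_B)·d_B = V + 11.3479·d_B = (2.2321,-27.8355)
sweep = 180° − θ = 71.9700°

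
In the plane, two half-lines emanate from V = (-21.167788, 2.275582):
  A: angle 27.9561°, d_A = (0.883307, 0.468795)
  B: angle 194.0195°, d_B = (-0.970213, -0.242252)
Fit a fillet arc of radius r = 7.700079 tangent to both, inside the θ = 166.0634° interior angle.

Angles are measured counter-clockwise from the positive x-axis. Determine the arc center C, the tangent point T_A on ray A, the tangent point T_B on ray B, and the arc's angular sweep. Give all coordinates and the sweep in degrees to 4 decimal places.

bisector direction at 110.9878° = (-0.358169,0.933657)
center distance |VC| = r/sin(θ/2) = 7.700079/sin(83.0317°) = 7.757379
C = V + |VC|·bis = (-23.9462,9.5183)
T_A = V + ((C−V)·d_A)·d_A = V + 0.9411·d_A = (-20.3365,2.7168)
T_B = V + ((C−V)·d_B)·d_B = V + 0.9411·d_B = (-22.0809,2.0476)
sweep = 180° − θ = 13.9366°

center=(-23.9462,9.5183) T_A=(-20.3365,2.7168) T_B=(-22.0809,2.0476) sweep=13.9366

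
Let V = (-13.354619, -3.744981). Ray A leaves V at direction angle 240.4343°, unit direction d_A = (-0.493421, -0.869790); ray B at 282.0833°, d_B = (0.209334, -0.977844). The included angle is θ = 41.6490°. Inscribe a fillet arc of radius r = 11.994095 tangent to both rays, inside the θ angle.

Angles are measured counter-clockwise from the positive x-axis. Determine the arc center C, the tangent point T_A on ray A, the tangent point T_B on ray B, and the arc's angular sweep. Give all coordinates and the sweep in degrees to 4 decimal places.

center=(-18.4818,-37.0911) T_A=(-28.9142,-31.1730) T_B=(-6.7535,-34.5804) sweep=138.3510

bisector direction at 261.2588° = (-0.151972,-0.988385)
center distance |VC| = r/sin(θ/2) = 11.994095/sin(20.8245°) = 33.738031
C = V + |VC|·bis = (-18.4818,-37.0911)
T_A = V + ((C−V)·d_A)·d_A = V + 31.5341·d_A = (-28.9142,-31.1730)
T_B = V + ((C−V)·d_B)·d_B = V + 31.5341·d_B = (-6.7535,-34.5804)
sweep = 180° − θ = 138.3510°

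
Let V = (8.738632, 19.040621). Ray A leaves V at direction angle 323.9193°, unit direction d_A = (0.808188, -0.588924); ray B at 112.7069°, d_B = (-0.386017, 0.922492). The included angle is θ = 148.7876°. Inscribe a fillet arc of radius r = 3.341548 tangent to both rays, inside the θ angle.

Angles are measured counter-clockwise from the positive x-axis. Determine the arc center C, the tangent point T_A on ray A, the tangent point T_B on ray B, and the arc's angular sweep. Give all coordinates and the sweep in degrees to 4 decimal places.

center=(11.4609,21.1915) T_A=(9.4930,18.4909) T_B=(8.3783,19.9016) sweep=31.2124

bisector direction at 38.3131° = (0.784635,0.619958)
center distance |VC| = r/sin(θ/2) = 3.341548/sin(74.3938°) = 3.469455
C = V + |VC|·bis = (11.4609,21.1915)
T_A = V + ((C−V)·d_A)·d_A = V + 0.9334·d_A = (9.4930,18.4909)
T_B = V + ((C−V)·d_B)·d_B = V + 0.9334·d_B = (8.3783,19.9016)
sweep = 180° − θ = 31.2124°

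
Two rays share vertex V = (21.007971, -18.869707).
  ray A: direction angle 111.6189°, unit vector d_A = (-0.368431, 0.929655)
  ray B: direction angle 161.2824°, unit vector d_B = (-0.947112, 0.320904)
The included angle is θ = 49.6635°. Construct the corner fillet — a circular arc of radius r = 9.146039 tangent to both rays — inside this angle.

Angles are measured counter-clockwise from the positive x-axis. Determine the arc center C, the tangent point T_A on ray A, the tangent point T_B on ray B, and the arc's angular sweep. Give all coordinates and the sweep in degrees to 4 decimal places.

bisector direction at 136.4506° = (-0.724781,0.688979)
center distance |VC| = r/sin(θ/2) = 9.146039/sin(24.8317°) = 21.778614
C = V + |VC|·bis = (5.2232,-3.8647)
T_A = V + ((C−V)·d_A)·d_A = V + 19.7651·d_A = (13.7259,-0.4950)
T_B = V + ((C−V)·d_B)·d_B = V + 19.7651·d_B = (2.2882,-12.5270)
sweep = 180° − θ = 130.3365°

center=(5.2232,-3.8647) T_A=(13.7259,-0.4950) T_B=(2.2882,-12.5270) sweep=130.3365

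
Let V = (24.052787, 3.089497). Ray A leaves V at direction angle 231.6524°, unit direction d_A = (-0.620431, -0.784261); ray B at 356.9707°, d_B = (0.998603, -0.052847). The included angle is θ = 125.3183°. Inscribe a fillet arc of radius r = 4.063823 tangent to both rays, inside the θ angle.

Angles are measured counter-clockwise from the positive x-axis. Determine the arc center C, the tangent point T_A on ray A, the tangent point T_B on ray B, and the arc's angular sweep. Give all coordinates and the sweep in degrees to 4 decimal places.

center=(25.9363,-1.0797) T_A=(22.7492,1.4416) T_B=(26.1510,2.9785) sweep=54.6817

bisector direction at 294.3116° = (0.411698,-0.911320)
center distance |VC| = r/sin(θ/2) = 4.063823/sin(62.6591°) = 4.574883
C = V + |VC|·bis = (25.9363,-1.0797)
T_A = V + ((C−V)·d_A)·d_A = V + 2.1012·d_A = (22.7492,1.4416)
T_B = V + ((C−V)·d_B)·d_B = V + 2.1012·d_B = (26.1510,2.9785)
sweep = 180° − θ = 54.6817°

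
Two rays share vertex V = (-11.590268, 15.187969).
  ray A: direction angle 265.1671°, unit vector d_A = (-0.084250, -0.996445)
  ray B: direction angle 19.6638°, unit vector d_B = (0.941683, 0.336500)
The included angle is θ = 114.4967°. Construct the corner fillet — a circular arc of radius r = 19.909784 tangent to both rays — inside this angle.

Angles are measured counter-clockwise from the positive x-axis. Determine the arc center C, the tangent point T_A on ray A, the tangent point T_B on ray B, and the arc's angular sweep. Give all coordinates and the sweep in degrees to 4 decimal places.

center=(7.1697,0.7489) T_A=(-12.6693,2.4263) T_B=(0.4701,19.4976) sweep=65.5033

bisector direction at 322.4155° = (0.792454,-0.609931)
center distance |VC| = r/sin(θ/2) = 19.909784/sin(57.2484°) = 23.673281
C = V + |VC|·bis = (7.1697,0.7489)
T_A = V + ((C−V)·d_A)·d_A = V + 12.8072·d_A = (-12.6693,2.4263)
T_B = V + ((C−V)·d_B)·d_B = V + 12.8072·d_B = (0.4701,19.4976)
sweep = 180° − θ = 65.5033°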